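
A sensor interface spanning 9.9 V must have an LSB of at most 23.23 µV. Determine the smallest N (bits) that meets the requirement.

19 bits

Number of steps required ≥ 9.9 V / 23.23 µV = 426173.05.
Need 2^N ≥ 426173.05; 2^18 = 262144, 2^19 = 524288.
Minimum N = 19.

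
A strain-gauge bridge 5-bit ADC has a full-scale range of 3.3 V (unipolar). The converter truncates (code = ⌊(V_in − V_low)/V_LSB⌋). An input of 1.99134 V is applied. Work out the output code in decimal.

code 19

Full-scale span = 3.3 V; LSB = 3.3/2^5 = 103.125 mV.
Input sits at 19.310 steps above V_low.
Floor → code 19.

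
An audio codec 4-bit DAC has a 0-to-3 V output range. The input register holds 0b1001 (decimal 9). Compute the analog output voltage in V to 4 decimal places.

1.6875 V

LSB = 3 V / 2^4 = 187.500 mV.
Code 0b1001 = 9 decimal.
V_out = 0 + 9 × 0.1875 V = 1.6875 V.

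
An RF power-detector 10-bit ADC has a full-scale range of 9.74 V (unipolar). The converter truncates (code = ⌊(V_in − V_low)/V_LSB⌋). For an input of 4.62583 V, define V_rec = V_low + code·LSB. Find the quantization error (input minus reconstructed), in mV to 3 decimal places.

One LSB is 9.74 V / 1024 = 9.512 mV.
(V_in − V_low)/LSB = (4.62583 − 0)/0.00951172 = 486.3296 → code 486 (floor).
Reconstructed: 4.6226953 V.
Difference: 0.00313469 V → 3.135 mV.

3.135 mV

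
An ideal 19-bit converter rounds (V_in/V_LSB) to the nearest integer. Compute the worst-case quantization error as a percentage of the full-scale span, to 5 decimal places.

Rounding → worst-case error = ½ LSB = V_FS/2^20, so 100/1048576 = 9.53674e-05 % of full scale.

0.00010 %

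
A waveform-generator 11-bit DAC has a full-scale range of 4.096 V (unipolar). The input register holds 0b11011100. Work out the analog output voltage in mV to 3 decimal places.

440.000 mV

LSB = 4.096 V / 2^11 = 2.000 mV.
Code 0b11011100 = 220 decimal.
V_out = 0 + 220 × 0.002 V = 0.44 V.
= 440.000 mV.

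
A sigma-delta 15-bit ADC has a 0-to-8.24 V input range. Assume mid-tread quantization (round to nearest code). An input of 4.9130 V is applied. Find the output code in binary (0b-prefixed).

code 0b100110001010010 (decimal 19538)

With 32768 levels over 8.24 V, one step is 251.46 µV.
Input sits at 19537.522 steps above V_low.
Round → code 19538.
In binary (0b-prefixed): 0b100110001010010.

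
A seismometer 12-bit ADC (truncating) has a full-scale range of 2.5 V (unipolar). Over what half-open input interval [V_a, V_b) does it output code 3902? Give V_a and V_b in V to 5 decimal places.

[2.38159 V, 2.38220 V)

LSB = 2.5/2^12 = 0.610 mV.
V_a = V_low + 3902·LSB = 2.38159 V; V_b = V_low + 3903·LSB = 2.3822 V.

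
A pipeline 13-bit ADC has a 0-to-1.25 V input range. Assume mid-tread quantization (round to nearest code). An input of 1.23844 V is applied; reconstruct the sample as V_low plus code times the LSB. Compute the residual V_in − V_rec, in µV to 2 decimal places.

Step size: 1.25 V ÷ 2^13 = 152.59 µV.
(1.23844 − 0)/0.000152588 = 8116.2404; round gives code 8116.
V_rec = 0 + 8116·0.000152588 = 1.2384033 V.
V_in − V_rec = 3.66797e-05 V = 36.68 µV.

36.68 µV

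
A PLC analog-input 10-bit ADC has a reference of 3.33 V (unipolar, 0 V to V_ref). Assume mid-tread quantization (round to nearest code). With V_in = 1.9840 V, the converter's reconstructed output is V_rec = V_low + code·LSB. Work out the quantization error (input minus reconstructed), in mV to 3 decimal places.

LSB = 3.33/2^10 = 3.252 mV.
Scaled input = 610.0949 LSBs, so code = 610.
Code 610 maps back to 0 + 610×0.00325195 V = 1.9836914 V.
Error = 1.9840 − 1.9836914 = 0.000308594 V = 0.309 mV.

0.309 mV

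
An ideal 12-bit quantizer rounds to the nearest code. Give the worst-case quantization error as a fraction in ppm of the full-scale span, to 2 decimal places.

122.07 ppm

Rounding → worst-case error = ½ LSB = V_FS/2^13, so 1e+06/8192 = 122.07 ppm of full scale.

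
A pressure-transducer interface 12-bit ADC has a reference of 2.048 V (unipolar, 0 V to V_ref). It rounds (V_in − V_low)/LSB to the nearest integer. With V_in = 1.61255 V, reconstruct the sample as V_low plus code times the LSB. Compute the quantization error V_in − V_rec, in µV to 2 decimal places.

50.00 µV

LSB = 2.048/2^12 = 0.500 mV.
Scaled input = 3225.1000 LSBs, so code = 3225.
Reconstructed: 1.6125 V.
V_in − V_rec = 5e-05 V = 50.00 µV.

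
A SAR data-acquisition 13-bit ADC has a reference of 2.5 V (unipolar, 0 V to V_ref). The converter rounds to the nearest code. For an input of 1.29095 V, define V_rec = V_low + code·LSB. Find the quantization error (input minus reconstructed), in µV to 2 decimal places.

LSB = 2.5/2^13 = 305.18 µV.
(V_in − V_low)/LSB = (1.29095 − 0)/0.000305176 = 4230.1850 → code 4230 (round).
V_rec = 0 + 4230·0.000305176 = 1.2908936 V.
Error = 1.29095 − 1.2908936 = 5.64453e-05 V = 56.45 µV.

56.45 µV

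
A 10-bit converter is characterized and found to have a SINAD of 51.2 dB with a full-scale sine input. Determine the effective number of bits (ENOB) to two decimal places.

ENOB = (SINAD − 1.76) / 6.02 = (51.2 − 1.76)/6.02 = 8.213.

8.21 bits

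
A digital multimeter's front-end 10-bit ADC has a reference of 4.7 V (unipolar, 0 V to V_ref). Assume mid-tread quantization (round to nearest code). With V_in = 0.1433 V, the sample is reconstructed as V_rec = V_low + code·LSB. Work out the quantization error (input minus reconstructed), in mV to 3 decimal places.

Step size: 4.7 V ÷ 2^10 = 4.590 mV.
(V_in − V_low)/LSB = (0.1433 − 0)/0.00458984 = 31.2211 → code 31 (round).
V_rec = 0 + 31·0.00458984 = 0.14228516 V.
V_in − V_rec = 0.00101484 V = 1.015 mV.

1.015 mV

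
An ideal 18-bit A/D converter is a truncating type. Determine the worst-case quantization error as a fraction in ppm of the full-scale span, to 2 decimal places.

Truncating → worst-case error = 1 LSB = V_FS/2^18, so 1e+06/262144 = 3.8147 ppm of full scale.

3.81 ppm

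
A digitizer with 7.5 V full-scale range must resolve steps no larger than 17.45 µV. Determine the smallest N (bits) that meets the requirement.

Number of steps required ≥ 7.5 V / 17.45 µV = 429799.43.
Need 2^N ≥ 429799.43; 2^18 = 262144, 2^19 = 524288.
Minimum N = 19.

19 bits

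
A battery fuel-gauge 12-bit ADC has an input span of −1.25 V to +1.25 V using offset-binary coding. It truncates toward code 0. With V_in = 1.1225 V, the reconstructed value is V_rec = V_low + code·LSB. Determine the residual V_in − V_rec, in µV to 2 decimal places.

LSB = 2.5/2^12 = 0.610 mV.
Scaled input = 3887.1040 LSBs, so code = 3887.
Code 3887 maps back to (−1.25) + 3887×0.000610352 V = 1.1224365 V.
Difference: 6.34766e-05 V → 63.48 µV.

63.48 µV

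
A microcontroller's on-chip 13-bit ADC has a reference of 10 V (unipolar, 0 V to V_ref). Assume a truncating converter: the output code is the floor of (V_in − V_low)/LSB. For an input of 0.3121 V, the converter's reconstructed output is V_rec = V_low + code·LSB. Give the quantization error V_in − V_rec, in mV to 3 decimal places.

LSB = 10/2^13 = 1.221 mV.
(V_in − V_low)/LSB = (0.3121 − 0)/0.0012207 = 255.6723 → code 255 (floor).
V_rec = 0 + 255·0.0012207 = 0.3112793 V.
Difference: 0.000820703 V → 0.821 mV.

0.821 mV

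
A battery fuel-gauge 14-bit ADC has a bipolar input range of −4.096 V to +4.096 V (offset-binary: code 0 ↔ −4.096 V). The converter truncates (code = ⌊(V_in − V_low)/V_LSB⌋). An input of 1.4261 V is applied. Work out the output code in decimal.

With 16384 levels over 8.192 V, one step is 0.500 mV.
(1.4261 − (−4.096)) / 0.0005 = 11044.200 LSBs.
Floor → code 11044.

code 11044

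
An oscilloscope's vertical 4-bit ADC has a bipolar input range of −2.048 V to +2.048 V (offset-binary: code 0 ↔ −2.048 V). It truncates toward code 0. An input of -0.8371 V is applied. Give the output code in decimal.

code 4

Full-scale span = 4.096 V; LSB = 4.096/2^4 = 256.000 mV.
(V_in − V_low)/LSB = (-0.8371 − (−2.048)) / 0.256 = 4.730.
Floor → code 4.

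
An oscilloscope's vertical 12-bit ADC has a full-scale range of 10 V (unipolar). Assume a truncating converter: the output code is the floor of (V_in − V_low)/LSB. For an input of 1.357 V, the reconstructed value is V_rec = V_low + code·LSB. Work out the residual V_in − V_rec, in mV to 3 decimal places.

Step size: 10 V ÷ 2^12 = 2.441 mV.
(1.357 − 0)/0.00244141 = 555.8272; ⌊·⌋ gives code 555.
Reconstructed: 1.3549805 V.
V_in − V_rec = 0.00201953 V = 2.020 mV.

2.020 mV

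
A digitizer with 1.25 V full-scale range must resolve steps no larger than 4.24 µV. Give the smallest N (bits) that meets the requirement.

19 bits

Number of steps required ≥ 1.25 V / 4.24 µV = 294811.32.
Need 2^N ≥ 294811.32; 2^18 = 262144, 2^19 = 524288.
Minimum N = 19.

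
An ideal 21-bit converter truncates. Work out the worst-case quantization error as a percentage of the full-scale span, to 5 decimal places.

Truncating → worst-case error = 1 LSB = V_FS/2^21, so 100/2097152 = 4.76837e-05 % of full scale.

0.00005 %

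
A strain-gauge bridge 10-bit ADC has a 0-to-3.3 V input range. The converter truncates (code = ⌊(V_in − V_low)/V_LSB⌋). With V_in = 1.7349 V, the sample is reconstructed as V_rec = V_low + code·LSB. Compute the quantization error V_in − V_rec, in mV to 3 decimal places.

Step size: 3.3 V ÷ 2^10 = 3.223 mV.
Scaled input = 538.3447 LSBs, so code = 538.
V_rec = 0 + 538·0.00322266 = 1.7337891 V.
Error = 1.7349 − 1.7337891 = 0.00111094 V = 1.111 mV.

1.111 mV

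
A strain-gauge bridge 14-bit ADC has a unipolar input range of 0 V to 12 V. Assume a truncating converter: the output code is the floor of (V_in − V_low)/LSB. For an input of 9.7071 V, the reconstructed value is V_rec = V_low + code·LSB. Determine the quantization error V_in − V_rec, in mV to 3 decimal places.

LSB = 12/2^14 = 0.732 mV.
Scaled input = 13253.4272 LSBs, so code = 13253.
V_rec = 0 + 13253·0.000732422 = 9.7067871 V.
V_in − V_rec = 0.000312891 V = 0.313 mV.

0.313 mV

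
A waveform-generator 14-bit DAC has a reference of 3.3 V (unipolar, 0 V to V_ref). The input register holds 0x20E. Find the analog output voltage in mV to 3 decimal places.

105.945 mV

LSB = 3.3 V / 2^14 = 201.42 µV.
Code 0x20E = 526 decimal.
V_out = 0 + 526 × 0.000201416 V = 0.105945 V.
= 105.945 mV.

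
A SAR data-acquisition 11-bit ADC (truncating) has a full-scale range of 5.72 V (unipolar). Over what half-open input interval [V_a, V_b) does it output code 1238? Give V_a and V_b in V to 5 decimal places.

[3.45770 V, 3.46049 V)

LSB = 5.72/2^11 = 2.793 mV.
V_a = V_low + 1238·LSB = 3.4577 V; V_b = V_low + 1239·LSB = 3.46049 V.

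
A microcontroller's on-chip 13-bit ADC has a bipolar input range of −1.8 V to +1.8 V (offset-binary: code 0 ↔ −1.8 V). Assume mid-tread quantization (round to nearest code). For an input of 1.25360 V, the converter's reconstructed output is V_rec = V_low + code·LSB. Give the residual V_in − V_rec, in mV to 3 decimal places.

Step size: 3.6 V ÷ 2^13 = 439.45 µV.
Scaled input = 6948.6364 LSBs, so code = 6949.
V_rec = (−1.8) + 6949·0.000439453 = 1.2537598 V.
Error = 1.25360 − 1.2537598 = -0.000159766 V = -0.160 mV.

-0.160 mV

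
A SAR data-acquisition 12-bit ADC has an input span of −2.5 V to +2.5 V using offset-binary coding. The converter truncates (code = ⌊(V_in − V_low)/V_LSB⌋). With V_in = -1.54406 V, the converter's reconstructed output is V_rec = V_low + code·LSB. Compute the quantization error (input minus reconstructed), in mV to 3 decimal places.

0.129 mV

Step size: 5 V ÷ 2^12 = 1.221 mV.
(-1.54406 − (−2.5))/0.0012207 = 783.1060; ⌊·⌋ gives code 783.
Reconstructed: -1.5441895 V.
Error = -1.54406 − (−1.5441895) = 0.000129453 V = 0.129 mV.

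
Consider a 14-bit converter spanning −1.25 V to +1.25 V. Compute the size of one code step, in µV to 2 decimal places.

152.59 µV

Full-scale span = 2.5 V.
LSB = 2.5 / 2^14 = 2.5 / 16384 = 0.000152588 V = 152.59 µV.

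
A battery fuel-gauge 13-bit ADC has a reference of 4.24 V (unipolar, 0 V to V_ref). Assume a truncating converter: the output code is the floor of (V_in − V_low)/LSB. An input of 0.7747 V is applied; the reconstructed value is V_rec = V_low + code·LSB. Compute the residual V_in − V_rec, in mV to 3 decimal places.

Step size: 4.24 V ÷ 2^13 = 0.518 mV.
Scaled input = 1496.7789 LSBs, so code = 1496.
Code 1496 maps back to 0 + 1496×0.000517578 V = 0.77429687 V.
Error = 0.7747 − 0.77429687 = 0.000403125 V = 0.403 mV.

0.403 mV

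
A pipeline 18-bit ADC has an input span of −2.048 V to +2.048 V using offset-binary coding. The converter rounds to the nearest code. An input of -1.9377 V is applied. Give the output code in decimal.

code 7059

LSB = 4.096 V / 262144 = 15.62 µV.
Input sits at 7059.200 steps above V_low.
So the output code is 7059.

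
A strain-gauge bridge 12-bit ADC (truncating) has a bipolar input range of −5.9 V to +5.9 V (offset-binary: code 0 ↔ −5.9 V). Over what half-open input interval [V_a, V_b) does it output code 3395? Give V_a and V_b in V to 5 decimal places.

LSB = 11.8/2^12 = 2.881 mV.
V_a = V_low + 3395·LSB = 3.88052 V; V_b = V_low + 3396·LSB = 3.8834 V.

[3.88052 V, 3.88340 V)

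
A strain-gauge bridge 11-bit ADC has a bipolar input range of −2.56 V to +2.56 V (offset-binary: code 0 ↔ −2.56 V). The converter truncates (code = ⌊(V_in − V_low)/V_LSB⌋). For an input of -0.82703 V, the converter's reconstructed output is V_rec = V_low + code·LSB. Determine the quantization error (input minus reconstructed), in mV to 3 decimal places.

0.470 mV

One LSB is 5.12 V / 2048 = 2.500 mV.
Scaled input = 693.1880 LSBs, so code = 693.
V_rec = (−2.56) + 693·0.0025 = -0.8275 V.
Difference: 0.00047 V → 0.470 mV.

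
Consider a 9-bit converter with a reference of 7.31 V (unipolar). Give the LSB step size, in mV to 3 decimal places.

Full-scale span = 7.31 V.
LSB = 7.31 / 2^9 = 7.31 / 512 = 0.0142773 V = 14.277 mV.

14.277 mV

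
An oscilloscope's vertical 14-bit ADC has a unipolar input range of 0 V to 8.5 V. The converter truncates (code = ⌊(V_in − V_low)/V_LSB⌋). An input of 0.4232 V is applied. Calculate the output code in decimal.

With 16384 levels over 8.5 V, one step is 0.519 mV.
(0.4232 − 0) / 0.000518799 = 815.730 LSBs.
Floor → code 815.

code 815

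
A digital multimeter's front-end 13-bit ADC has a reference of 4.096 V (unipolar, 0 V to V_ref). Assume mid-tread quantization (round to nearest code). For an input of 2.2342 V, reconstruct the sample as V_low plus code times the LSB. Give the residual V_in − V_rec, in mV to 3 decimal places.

LSB = 4.096/2^13 = 0.500 mV.
(V_in − V_low)/LSB = (2.2342 − 0)/0.0005 = 4468.4000 → code 4468 (round).
V_rec = 0 + 4468·0.0005 = 2.234 V.
Difference: 0.0002 V → 0.200 mV.

0.200 mV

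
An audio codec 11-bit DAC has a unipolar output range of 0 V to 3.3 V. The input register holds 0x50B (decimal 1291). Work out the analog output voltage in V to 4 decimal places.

2.0802 V

LSB = 3.3 V / 2^11 = 1.611 mV.
Code 0x50B = 1291 decimal.
V_out = 0 + 1291 × 0.00161133 V = 2.08022 V.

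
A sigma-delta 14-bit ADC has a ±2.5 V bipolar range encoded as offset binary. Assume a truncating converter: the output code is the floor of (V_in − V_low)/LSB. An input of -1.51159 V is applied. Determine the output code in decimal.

code 3238

Full-scale span = 5 V; LSB = 5/2^14 = 305.18 µV.
(V_in − V_low)/LSB = (-1.51159 − (−2.5)) / 0.000305176 = 3238.822.
⌊·⌋(3238.822) = 3238.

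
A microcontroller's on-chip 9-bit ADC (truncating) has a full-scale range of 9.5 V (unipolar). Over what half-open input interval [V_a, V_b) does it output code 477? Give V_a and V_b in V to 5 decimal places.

[8.85059 V, 8.86914 V)

LSB = 9.5/2^9 = 18.555 mV.
V_a = V_low + 477·LSB = 8.85059 V; V_b = V_low + 478·LSB = 8.86914 V.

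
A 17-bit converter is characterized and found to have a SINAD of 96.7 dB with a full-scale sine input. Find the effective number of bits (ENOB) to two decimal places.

ENOB = (SINAD − 1.76) / 6.02 = (96.7 − 1.76)/6.02 = 15.771.

15.77 bits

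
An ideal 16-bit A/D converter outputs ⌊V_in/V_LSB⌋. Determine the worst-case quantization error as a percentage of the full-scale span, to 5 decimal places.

0.00153 %

Truncating → worst-case error = 1 LSB = V_FS/2^16, so 100/65536 = 0.00152588 % of full scale.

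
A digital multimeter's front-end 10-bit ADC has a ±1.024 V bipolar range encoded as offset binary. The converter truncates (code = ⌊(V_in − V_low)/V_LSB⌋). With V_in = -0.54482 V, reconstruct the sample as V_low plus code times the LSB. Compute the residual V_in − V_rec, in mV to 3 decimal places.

Step size: 2.048 V ÷ 2^10 = 2.000 mV.
(V_in − V_low)/LSB = (-0.54482 − (−1.024))/0.002 = 239.5900 → code 239 (floor).
Reconstructed: -0.546 V.
Error = -0.54482 − (−0.546) = 0.00118 V = 1.180 mV.

1.180 mV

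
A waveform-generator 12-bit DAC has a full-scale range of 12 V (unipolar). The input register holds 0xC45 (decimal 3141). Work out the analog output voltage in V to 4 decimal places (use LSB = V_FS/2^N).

9.2021 V

LSB = 12 V / 2^12 = 2.930 mV.
Code 0xC45 = 3141 decimal.
V_out = 0 + 3141 × 0.00292969 V = 9.20215 V.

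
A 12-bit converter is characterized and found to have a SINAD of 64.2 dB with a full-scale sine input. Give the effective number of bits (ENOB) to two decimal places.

10.37 bits

ENOB = (SINAD − 1.76) / 6.02 = (64.2 − 1.76)/6.02 = 10.372.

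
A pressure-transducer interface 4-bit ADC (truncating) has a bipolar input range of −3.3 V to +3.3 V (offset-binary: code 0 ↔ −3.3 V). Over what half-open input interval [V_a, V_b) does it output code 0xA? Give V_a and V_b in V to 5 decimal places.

[0.82500 V, 1.23750 V)

LSB = 6.6/2^4 = 412.500 mV.
Code 0xA = 10 decimal.
V_a = V_low + 10·LSB = 0.825 V; V_b = V_low + 11·LSB = 1.2375 V.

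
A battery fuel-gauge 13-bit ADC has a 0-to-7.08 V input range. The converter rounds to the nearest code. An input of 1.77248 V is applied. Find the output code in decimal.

code 2051

With 8192 levels over 7.08 V, one step is 0.864 mV.
Input sits at 2050.870 steps above V_low.
Round → code 2051.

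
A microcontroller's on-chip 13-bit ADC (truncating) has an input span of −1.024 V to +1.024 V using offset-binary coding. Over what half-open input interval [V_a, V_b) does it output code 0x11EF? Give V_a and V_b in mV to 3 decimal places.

LSB = 2.048/2^13 = 250.00 µV.
Code 0x11EF = 4591 decimal.
V_a = V_low + 4591·LSB = 0.12375 V; V_b = V_low + 4592·LSB = 0.124 V.

[123.750 mV, 124.000 mV)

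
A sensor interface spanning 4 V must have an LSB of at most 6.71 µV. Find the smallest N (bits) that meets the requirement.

20 bits

Number of steps required ≥ 4 V / 6.71 µV = 596125.19.
Need 2^N ≥ 596125.19; 2^19 = 524288, 2^20 = 1048576.
Minimum N = 20.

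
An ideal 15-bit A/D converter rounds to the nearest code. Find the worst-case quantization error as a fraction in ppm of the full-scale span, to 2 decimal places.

Rounding → worst-case error = ½ LSB = V_FS/2^16, so 1e+06/65536 = 15.2588 ppm of full scale.

15.26 ppm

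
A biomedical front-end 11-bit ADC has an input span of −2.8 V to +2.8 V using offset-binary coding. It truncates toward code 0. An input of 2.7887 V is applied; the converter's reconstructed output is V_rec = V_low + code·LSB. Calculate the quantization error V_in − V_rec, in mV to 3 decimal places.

2.372 mV

Step size: 5.6 V ÷ 2^11 = 2.734 mV.
Scaled input = 2043.8674 LSBs, so code = 2043.
V_rec = (−2.8) + 2043·0.00273437 = 2.7863281 V.
Difference: 0.00237187 V → 2.372 mV.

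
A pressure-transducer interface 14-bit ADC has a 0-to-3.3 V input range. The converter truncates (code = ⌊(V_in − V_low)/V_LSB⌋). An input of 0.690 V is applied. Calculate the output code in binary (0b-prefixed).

Full-scale span = 3.3 V; LSB = 3.3/2^14 = 201.42 µV.
(0.690 − 0) / 0.000201416 = 3425.745 LSBs.
⌊·⌋(3425.745) = 3425.
In binary (0b-prefixed): 0b110101100001.

code 0b110101100001 (decimal 3425)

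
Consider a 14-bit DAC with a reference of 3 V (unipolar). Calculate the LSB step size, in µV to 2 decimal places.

Full-scale span = 3 V.
LSB = 3 / 2^14 = 3 / 16384 = 0.000183105 V = 183.11 µV.

183.11 µV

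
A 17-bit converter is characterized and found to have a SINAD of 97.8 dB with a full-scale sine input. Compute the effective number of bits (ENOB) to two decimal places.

ENOB = (SINAD − 1.76) / 6.02 = (97.8 − 1.76)/6.02 = 15.953.

15.95 bits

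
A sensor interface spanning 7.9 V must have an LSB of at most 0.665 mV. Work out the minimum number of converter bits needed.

Number of steps required ≥ 7.9 V / 0.665 mV = 11879.70.
Need 2^N ≥ 11879.70; 2^13 = 8192, 2^14 = 16384.
Minimum N = 14.

14 bits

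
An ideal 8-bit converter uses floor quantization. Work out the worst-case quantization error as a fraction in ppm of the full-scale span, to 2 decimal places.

3906.25 ppm

Truncating → worst-case error = 1 LSB = V_FS/2^8, so 1e+06/256 = 3906.25 ppm of full scale.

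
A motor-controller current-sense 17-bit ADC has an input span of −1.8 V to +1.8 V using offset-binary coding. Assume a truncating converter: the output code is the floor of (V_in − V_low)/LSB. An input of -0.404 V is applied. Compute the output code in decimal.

Full-scale span = 3.6 V; LSB = 3.6/2^17 = 27.47 µV.
(-0.404 − (−1.8)) / 2.74658e-05 = 50826.809 LSBs.
Floor → code 50826.

code 50826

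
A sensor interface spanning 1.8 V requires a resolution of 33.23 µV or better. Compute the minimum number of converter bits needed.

Number of steps required ≥ 1.8 V / 33.23 µV = 54167.92.
Need 2^N ≥ 54167.92; 2^15 = 32768, 2^16 = 65536.
Minimum N = 16.

16 bits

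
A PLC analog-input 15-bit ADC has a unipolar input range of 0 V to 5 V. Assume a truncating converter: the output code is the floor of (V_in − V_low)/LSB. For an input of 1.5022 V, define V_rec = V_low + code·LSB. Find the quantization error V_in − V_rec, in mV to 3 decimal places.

0.125 mV

One LSB is 5 V / 32768 = 152.59 µV.
Scaled input = 9844.8179 LSBs, so code = 9844.
Code 9844 maps back to 0 + 9844×0.000152588 V = 1.5020752 V.
Difference: 0.000124805 V → 0.125 mV.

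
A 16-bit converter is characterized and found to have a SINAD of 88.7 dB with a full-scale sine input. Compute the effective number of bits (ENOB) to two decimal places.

14.44 bits

ENOB = (SINAD − 1.76) / 6.02 = (88.7 − 1.76)/6.02 = 14.442.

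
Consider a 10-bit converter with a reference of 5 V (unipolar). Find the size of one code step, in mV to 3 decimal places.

4.883 mV

Full-scale span = 5 V.
LSB = 5 / 2^10 = 5 / 1024 = 0.00488281 V = 4.883 mV.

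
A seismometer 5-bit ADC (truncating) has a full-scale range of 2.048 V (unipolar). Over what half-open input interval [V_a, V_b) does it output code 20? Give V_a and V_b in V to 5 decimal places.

LSB = 2.048/2^5 = 64.000 mV.
V_a = V_low + 20·LSB = 1.28 V; V_b = V_low + 21·LSB = 1.344 V.

[1.28000 V, 1.34400 V)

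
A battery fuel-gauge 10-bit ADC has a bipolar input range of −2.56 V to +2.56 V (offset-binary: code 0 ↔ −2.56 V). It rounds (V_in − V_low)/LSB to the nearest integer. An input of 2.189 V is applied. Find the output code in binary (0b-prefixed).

With 1024 levels over 5.12 V, one step is 5.000 mV.
(V_in − V_low)/LSB = (2.189 − (−2.56)) / 0.005 = 949.800.
Round → code 950.
In binary (0b-prefixed): 0b1110110110.

code 0b1110110110 (decimal 950)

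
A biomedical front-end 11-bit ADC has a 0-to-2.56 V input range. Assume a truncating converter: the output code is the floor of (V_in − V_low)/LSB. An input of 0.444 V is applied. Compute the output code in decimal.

code 355

LSB = 2.56 V / 2048 = 1.250 mV.
(V_in − V_low)/LSB = (0.444 − 0) / 0.00125 = 355.200.
Floor → code 355.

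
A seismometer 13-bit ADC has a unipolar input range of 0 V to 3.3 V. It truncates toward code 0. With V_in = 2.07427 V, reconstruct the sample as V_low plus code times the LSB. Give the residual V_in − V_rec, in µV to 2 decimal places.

87.87 µV

Step size: 3.3 V ÷ 2^13 = 402.83 µV.
(2.07427 − 0)/0.000402832 = 5149.2181; ⌊·⌋ gives code 5149.
V_rec = 0 + 5149·0.000402832 = 2.0741821 V.
Error = 2.07427 − 2.0741821 = 8.78711e-05 V = 87.87 µV.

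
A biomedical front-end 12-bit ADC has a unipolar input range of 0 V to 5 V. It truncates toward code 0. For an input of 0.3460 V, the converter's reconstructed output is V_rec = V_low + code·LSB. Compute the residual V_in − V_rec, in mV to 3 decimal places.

0.541 mV

Step size: 5 V ÷ 2^12 = 1.221 mV.
(0.3460 − 0)/0.0012207 = 283.4432; ⌊·⌋ gives code 283.
Reconstructed: 0.34545898 V.
Difference: 0.000541016 V → 0.541 mV.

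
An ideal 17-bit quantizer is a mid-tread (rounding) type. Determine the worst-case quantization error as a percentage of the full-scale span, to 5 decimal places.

0.00038 %

Rounding → worst-case error = ½ LSB = V_FS/2^18, so 100/262144 = 0.00038147 % of full scale.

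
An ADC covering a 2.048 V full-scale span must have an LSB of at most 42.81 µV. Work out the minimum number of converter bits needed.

Number of steps required ≥ 2.048 V / 42.81 µV = 47839.29.
Need 2^N ≥ 47839.29; 2^15 = 32768, 2^16 = 65536.
Minimum N = 16.

16 bits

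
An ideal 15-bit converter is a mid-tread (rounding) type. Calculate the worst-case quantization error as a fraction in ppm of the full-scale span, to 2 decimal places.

15.26 ppm

Rounding → worst-case error = ½ LSB = V_FS/2^16, so 1e+06/65536 = 15.2588 ppm of full scale.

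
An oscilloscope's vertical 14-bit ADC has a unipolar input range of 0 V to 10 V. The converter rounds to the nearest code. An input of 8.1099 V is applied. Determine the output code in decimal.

code 13287

Full-scale span = 10 V; LSB = 10/2^14 = 0.610 mV.
Input sits at 13287.260 steps above V_low.
So the output code is 13287.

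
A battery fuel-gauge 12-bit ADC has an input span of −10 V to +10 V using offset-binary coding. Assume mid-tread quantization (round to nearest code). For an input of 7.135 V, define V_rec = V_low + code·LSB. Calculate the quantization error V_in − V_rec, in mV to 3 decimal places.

1.211 mV

One LSB is 20 V / 4096 = 4.883 mV.
Scaled input = 3509.2480 LSBs, so code = 3509.
Reconstructed: 7.1337891 V.
Error = 7.135 − 7.1337891 = 0.00121094 V = 1.211 mV.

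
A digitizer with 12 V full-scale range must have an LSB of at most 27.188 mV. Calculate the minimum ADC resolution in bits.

9 bits

Number of steps required ≥ 12 V / 27.188 mV = 441.37.
Need 2^N ≥ 441.37; 2^8 = 256, 2^9 = 512.
Minimum N = 9.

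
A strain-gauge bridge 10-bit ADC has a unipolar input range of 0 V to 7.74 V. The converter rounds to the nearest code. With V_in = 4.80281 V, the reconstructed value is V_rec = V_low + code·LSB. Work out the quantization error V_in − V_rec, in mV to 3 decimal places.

One LSB is 7.74 V / 1024 = 7.559 mV.
(V_in − V_low)/LSB = (4.80281 − 0)/0.00755859 = 635.4105 → code 635 (round).
Reconstructed: 4.799707 V.
Error = 4.80281 − 4.799707 = 0.00310297 V = 3.103 mV.

3.103 mV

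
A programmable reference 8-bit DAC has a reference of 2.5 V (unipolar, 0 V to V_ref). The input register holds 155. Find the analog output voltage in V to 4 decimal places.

LSB = 2.5 V / 2^8 = 9.766 mV.
V_out = 0 + 155 × 0.00976562 V = 1.51367 V.

1.5137 V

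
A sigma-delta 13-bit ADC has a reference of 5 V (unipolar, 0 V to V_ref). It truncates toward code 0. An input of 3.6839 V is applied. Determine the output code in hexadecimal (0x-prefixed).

code 0x1793 (decimal 6035)

Full-scale span = 5 V; LSB = 5/2^13 = 0.610 mV.
Input sits at 6035.702 steps above V_low.
Floor → code 6035.
In hexadecimal (0x-prefixed): 0x1793.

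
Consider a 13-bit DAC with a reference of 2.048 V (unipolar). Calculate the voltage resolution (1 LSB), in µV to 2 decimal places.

Full-scale span = 2.048 V.
LSB = 2.048 / 2^13 = 2.048 / 8192 = 0.00025 V = 250.00 µV.

250.00 µV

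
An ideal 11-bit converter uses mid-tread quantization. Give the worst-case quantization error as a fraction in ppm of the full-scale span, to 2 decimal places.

Rounding → worst-case error = ½ LSB = V_FS/2^12, so 1e+06/4096 = 244.141 ppm of full scale.

244.14 ppm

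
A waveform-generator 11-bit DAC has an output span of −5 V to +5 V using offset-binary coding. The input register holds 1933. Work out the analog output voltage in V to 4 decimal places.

LSB = 10 V / 2^11 = 4.883 mV.
V_out = (−5) + 1933 × 0.00488281 V = 4.43848 V.

4.4385 V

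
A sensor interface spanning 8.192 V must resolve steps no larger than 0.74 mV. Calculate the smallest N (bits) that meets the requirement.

14 bits

Number of steps required ≥ 8.192 V / 0.74 mV = 11070.27.
Need 2^N ≥ 11070.27; 2^13 = 8192, 2^14 = 16384.
Minimum N = 14.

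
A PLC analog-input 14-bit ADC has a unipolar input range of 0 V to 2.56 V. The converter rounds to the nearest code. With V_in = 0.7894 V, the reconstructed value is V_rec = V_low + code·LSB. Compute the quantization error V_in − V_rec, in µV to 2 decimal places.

25.00 µV

LSB = 2.56/2^14 = 156.25 µV.
(0.7894 − 0)/0.00015625 = 5052.1600; round gives code 5052.
Code 5052 maps back to 0 + 5052×0.00015625 V = 0.789375 V.
V_in − V_rec = 2.5e-05 V = 25.00 µV.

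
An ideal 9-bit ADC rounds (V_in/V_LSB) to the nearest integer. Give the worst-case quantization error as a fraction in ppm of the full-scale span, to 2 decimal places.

Rounding → worst-case error = ½ LSB = V_FS/2^10, so 1e+06/1024 = 976.562 ppm of full scale.

976.56 ppm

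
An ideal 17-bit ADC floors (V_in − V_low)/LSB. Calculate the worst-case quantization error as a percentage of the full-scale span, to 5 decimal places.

Truncating → worst-case error = 1 LSB = V_FS/2^17, so 100/131072 = 0.000762939 % of full scale.

0.00076 %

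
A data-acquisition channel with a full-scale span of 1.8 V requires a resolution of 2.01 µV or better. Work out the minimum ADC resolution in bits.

Number of steps required ≥ 1.8 V / 2.01 µV = 895522.39.
Need 2^N ≥ 895522.39; 2^19 = 524288, 2^20 = 1048576.
Minimum N = 20.

20 bits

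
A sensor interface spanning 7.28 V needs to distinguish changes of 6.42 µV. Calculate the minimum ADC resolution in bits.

21 bits

Number of steps required ≥ 7.28 V / 6.42 µV = 1133956.39.
Need 2^N ≥ 1133956.39; 2^20 = 1048576, 2^21 = 2097152.
Minimum N = 21.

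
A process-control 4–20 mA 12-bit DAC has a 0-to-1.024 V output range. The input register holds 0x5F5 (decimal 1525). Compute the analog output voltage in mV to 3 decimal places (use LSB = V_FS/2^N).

LSB = 1.024 V / 2^12 = 250.00 µV.
Code 0x5F5 = 1525 decimal.
V_out = 0 + 1525 × 0.00025 V = 0.38125 V.
= 381.250 mV.

381.250 mV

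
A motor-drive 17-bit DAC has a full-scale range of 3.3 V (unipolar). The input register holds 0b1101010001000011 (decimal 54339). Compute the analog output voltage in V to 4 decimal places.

1.3681 V

LSB = 3.3 V / 2^17 = 25.18 µV.
Code 0b1101010001000011 = 54339 decimal.
V_out = 0 + 54339 × 2.5177e-05 V = 1.36809 V.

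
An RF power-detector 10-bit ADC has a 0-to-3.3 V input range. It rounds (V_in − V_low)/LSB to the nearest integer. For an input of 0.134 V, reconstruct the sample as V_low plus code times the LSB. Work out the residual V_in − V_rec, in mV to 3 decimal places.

LSB = 3.3/2^10 = 3.223 mV.
Scaled input = 41.5806 LSBs, so code = 42.
Code 42 maps back to 0 + 42×0.00322266 V = 0.13535156 V.
Difference: -0.00135156 V → -1.352 mV.

-1.352 mV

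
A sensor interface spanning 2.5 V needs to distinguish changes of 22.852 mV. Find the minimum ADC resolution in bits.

7 bits

Number of steps required ≥ 2.5 V / 22.852 mV = 109.40.
Need 2^N ≥ 109.40; 2^6 = 64, 2^7 = 128.
Minimum N = 7.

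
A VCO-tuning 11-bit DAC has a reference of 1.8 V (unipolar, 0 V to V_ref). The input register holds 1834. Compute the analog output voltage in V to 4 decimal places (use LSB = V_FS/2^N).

1.6119 V

LSB = 1.8 V / 2^11 = 0.879 mV.
V_out = 0 + 1834 × 0.000878906 V = 1.61191 V.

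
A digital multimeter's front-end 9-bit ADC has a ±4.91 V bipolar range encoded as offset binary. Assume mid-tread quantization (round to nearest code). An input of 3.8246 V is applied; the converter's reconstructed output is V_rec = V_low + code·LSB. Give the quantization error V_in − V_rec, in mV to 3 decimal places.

Step size: 9.82 V ÷ 2^9 = 19.180 mV.
(V_in − V_low)/LSB = (3.8246 − (−4.91))/0.0191797 = 455.4089 → code 455 (round).
V_rec = (−4.91) + 455·0.0191797 = 3.8167578 V.
V_in − V_rec = 0.00784219 V = 7.842 mV.

7.842 mV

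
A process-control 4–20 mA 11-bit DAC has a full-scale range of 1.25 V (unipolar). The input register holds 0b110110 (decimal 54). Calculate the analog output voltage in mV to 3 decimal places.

32.959 mV

LSB = 1.25 V / 2^11 = 0.610 mV.
Code 0b110110 = 54 decimal.
V_out = 0 + 54 × 0.000610352 V = 0.032959 V.
= 32.959 mV.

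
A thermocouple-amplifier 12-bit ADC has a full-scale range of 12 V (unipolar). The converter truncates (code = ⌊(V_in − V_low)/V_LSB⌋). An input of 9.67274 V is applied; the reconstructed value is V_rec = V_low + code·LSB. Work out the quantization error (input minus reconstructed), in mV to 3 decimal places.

1.842 mV

One LSB is 12 V / 4096 = 2.930 mV.
Scaled input = 3301.6286 LSBs, so code = 3301.
Code 3301 maps back to 0 + 3301×0.00292969 V = 9.6708984 V.
Difference: 0.00184156 V → 1.842 mV.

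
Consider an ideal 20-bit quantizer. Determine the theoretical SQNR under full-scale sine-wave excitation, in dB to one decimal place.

SNR ≈ 6.02·N + 1.76 dB = 6.02·20 + 1.76 = 122.16 dB.

122.2 dB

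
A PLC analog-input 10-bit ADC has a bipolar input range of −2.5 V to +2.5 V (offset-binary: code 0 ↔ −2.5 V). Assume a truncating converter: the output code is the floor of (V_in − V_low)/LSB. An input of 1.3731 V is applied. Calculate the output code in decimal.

code 793

Full-scale span = 5 V; LSB = 5/2^10 = 4.883 mV.
(V_in − V_low)/LSB = (1.3731 − (−2.5)) / 0.00488281 = 793.211.
So the output code is 793.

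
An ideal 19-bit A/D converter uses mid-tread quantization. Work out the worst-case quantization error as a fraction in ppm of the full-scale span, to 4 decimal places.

0.9537 ppm

Rounding → worst-case error = ½ LSB = V_FS/2^20, so 1e+06/1048576 = 0.953674 ppm of full scale.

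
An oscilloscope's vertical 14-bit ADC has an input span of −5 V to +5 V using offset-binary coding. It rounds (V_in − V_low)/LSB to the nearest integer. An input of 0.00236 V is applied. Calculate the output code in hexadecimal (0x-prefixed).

LSB = 10 V / 16384 = 0.610 mV.
(V_in − V_low)/LSB = (0.00236 − (−5)) / 0.000610352 = 8195.867.
Round → code 8196.
In hexadecimal (0x-prefixed): 0x2004.

code 0x2004 (decimal 8196)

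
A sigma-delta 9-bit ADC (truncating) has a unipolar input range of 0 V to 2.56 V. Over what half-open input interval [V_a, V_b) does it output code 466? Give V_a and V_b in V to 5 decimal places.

LSB = 2.56/2^9 = 5.000 mV.
V_a = V_low + 466·LSB = 2.33 V; V_b = V_low + 467·LSB = 2.335 V.

[2.33000 V, 2.33500 V)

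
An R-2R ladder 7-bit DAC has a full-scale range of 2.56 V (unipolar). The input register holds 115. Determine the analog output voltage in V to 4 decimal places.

2.3000 V

LSB = 2.56 V / 2^7 = 20.000 mV.
V_out = 0 + 115 × 0.02 V = 2.3 V.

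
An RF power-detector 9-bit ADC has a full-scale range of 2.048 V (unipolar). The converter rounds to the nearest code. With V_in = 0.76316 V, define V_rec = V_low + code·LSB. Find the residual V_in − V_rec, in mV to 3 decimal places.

One LSB is 2.048 V / 512 = 4.000 mV.
Scaled input = 190.7900 LSBs, so code = 191.
V_rec = 0 + 191·0.004 = 0.764 V.
Difference: -0.00084 V → -0.840 mV.

-0.840 mV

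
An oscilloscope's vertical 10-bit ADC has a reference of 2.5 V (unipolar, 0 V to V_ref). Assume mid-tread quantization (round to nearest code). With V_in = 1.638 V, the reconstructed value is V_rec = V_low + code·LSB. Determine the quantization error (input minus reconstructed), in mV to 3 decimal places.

Step size: 2.5 V ÷ 2^10 = 2.441 mV.
Scaled input = 670.9248 LSBs, so code = 671.
V_rec = 0 + 671·0.00244141 = 1.6381836 V.
Error = 1.638 − 1.6381836 = -0.000183594 V = -0.184 mV.

-0.184 mV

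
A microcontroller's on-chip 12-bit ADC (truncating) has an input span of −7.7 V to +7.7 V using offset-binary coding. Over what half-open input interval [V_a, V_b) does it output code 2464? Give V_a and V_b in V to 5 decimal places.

LSB = 15.4/2^12 = 3.760 mV.
V_a = V_low + 2464·LSB = 1.56406 V; V_b = V_low + 2465·LSB = 1.56782 V.

[1.56406 V, 1.56782 V)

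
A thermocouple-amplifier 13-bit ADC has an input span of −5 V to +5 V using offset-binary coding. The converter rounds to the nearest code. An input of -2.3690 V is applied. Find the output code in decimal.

code 2155

Full-scale span = 10 V; LSB = 10/2^13 = 1.221 mV.
(V_in − V_low)/LSB = (-2.3690 − (−5)) / 0.0012207 = 2155.315.
round(2155.315) = 2155.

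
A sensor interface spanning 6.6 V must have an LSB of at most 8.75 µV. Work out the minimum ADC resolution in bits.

Number of steps required ≥ 6.6 V / 8.75 µV = 754285.71.
Need 2^N ≥ 754285.71; 2^19 = 524288, 2^20 = 1048576.
Minimum N = 20.

20 bits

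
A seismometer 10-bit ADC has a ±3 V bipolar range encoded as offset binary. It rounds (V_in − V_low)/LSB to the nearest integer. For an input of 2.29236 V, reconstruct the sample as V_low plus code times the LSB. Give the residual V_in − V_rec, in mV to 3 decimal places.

LSB = 6/2^10 = 5.859 mV.
Scaled input = 903.2294 LSBs, so code = 903.
Reconstructed: 2.2910156 V.
V_in − V_rec = 0.00134438 V = 1.344 mV.

1.344 mV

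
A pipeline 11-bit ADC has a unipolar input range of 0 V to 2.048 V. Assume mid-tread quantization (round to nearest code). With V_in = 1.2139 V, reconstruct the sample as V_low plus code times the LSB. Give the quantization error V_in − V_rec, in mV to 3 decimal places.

One LSB is 2.048 V / 2048 = 1.000 mV.
(V_in − V_low)/LSB = (1.2139 − 0)/0.001 = 1213.9000 → code 1214 (round).
Code 1214 maps back to 0 + 1214×0.001 V = 1.214 V.
Error = 1.2139 − 1.214 = -0.0001 V = -0.100 mV.

-0.100 mV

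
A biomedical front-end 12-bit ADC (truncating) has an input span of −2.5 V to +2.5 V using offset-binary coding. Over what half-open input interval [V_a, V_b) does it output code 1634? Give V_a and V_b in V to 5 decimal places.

LSB = 5/2^12 = 1.221 mV.
V_a = V_low + 1634·LSB = -0.505371 V; V_b = V_low + 1635·LSB = -0.50415 V.

[-0.50537 V, -0.50415 V)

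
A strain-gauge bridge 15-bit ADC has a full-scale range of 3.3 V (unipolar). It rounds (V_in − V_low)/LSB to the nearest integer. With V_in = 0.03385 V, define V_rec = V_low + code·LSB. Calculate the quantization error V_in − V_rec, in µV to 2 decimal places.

One LSB is 3.3 V / 32768 = 100.71 µV.
Scaled input = 336.1202 LSBs, so code = 336.
V_rec = 0 + 336·0.000100708 = 0.033837891 V.
V_in − V_rec = 1.21094e-05 V = 12.11 µV.

12.11 µV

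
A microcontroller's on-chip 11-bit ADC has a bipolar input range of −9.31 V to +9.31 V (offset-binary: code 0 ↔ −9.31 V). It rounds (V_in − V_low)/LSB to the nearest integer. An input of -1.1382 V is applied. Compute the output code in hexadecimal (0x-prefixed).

code 0x383 (decimal 899)

Full-scale span = 18.62 V; LSB = 18.62/2^11 = 9.092 mV.
(-1.1382 − (−9.31)) / 0.0090918 = 898.810 LSBs.
Round → code 899.
In hexadecimal (0x-prefixed): 0x383.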